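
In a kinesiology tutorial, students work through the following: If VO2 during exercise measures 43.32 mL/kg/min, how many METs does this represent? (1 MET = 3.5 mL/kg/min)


METs = VO2 / 3.5 = 43.32 / 3.5 = 12.38

12.38 METs


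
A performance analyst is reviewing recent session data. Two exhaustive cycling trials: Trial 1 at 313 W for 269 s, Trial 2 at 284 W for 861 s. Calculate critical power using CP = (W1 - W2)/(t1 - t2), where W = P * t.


W1 = 313 * 269 = 84197 J
W2 = 284 * 861 = 244524 J
CP = (84197 - 244524) / (269 - 861)
= -160327 / -592
= 270.82 W

270.82 W


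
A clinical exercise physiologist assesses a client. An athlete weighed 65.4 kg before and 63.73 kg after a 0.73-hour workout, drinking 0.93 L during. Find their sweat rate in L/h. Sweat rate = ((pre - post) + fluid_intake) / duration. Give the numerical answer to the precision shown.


Body mass change = 1.67 kg
Total sweat loss = 1.67 + 0.93 = 2.6 L
Rate = 2.6 / 0.73 = 3.562 L/h

3.562 L/h


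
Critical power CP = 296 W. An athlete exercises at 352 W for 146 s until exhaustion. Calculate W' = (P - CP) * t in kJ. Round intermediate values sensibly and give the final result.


P - CP = 352 - 296 = 56 W
W' = 56 * 146 = 8176 J
= 8176 / 1000 = 8.176 kJ

8.176 kJ


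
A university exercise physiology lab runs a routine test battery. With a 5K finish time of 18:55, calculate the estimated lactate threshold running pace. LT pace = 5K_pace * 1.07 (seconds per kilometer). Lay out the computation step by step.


Race duration = 1135 s for 5 km
Average pace = 1135 / 5 = 227.0 s/km
LT pace = 227.0 * 1.07
= 242.89 s/km

242.89 s/km


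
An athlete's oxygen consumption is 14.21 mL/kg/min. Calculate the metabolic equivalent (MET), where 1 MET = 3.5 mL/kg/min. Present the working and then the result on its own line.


MET = VO2 / 3.5
= 14.21 / 3.5
= 4.06 METs

4.06 METs


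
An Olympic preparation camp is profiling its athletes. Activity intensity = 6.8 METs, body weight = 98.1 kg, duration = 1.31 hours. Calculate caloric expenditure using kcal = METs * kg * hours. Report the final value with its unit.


kcal = 6.8 * 98.1 * 1.31
= 667.08 * 1.31
= 873.87 kcal

873.87 kcal


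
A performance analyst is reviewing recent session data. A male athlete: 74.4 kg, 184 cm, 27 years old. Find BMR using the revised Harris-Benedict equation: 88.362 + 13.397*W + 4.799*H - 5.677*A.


Intercept = 88.362
Weight contribution = 13.397 * 74.4 = 996.7368
Height contribution = 4.799 * 184 = 883.016
Age contribution = 5.677 * 27 = 153.279
BMR = 88.362 + 996.7368 + 883.016 - 153.279
= 1814.84 kcal/day

1814.84 kcal/day


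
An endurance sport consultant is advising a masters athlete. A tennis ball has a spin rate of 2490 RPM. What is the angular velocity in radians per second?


Convert RPM to rad/s: multiply by 2*pi and divide by 60
omega = 2490 * 2 * pi / 60
= 260.752 rad/s

260.752 rad/s


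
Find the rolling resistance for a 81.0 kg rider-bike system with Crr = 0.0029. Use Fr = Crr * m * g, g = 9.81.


m * g = 81.0 * 9.81 = 794.61 N
Fr = 0.0029 * 794.61 = 2.304 N

2.304 N


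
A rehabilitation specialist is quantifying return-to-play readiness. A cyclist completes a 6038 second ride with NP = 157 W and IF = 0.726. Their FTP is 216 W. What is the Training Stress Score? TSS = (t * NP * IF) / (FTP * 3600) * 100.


t * NP * IF = 6038 * 157 * 0.726 = 688223.316
FTP * 3600 = 777600
TSS = (688223.316 / 777600) * 100 = 88.51

88.51 TSS


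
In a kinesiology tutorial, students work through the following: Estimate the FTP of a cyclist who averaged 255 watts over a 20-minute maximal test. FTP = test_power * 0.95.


FTP = 255 * 0.95 = 242.25 W

242.25 W


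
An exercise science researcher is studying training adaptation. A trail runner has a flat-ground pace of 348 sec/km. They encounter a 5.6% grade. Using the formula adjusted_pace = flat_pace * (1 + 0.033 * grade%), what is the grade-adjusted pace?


Grade factor = 1 + 0.033 * 5.6 = 1.1848
Adjusted = 348 * 1.1848 = 412.31 sec/km

412.31 s/km


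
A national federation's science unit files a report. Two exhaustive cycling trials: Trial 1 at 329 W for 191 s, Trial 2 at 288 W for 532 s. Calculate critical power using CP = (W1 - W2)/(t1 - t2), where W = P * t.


W1 = 329 * 191 = 62839 J
W2 = 288 * 532 = 153216 J
CP = (62839 - 153216) / (191 - 532)
= -90377 / -341
= 265.04 W

265.04 W


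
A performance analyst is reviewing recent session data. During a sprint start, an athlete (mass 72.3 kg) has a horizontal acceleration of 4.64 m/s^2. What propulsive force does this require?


Propulsive force = mass * acceleration
= 72.3 kg * 4.64 m/s^2
= 335.47 N

335.47 N


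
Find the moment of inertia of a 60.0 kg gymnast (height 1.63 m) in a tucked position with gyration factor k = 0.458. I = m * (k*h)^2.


Radius of gyration = 0.458 * 1.63 = 0.74654 m
I = 60.0 * 0.74654^2
= 60.0 * 0.557322
= 33.439 kg*m^2

33.439 kg*m^2


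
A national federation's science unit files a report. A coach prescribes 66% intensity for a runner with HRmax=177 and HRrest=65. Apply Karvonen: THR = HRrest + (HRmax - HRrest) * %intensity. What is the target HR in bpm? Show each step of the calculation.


Heart rate reserve = 177 - 65 = 112
Intensity fraction = 66 / 100 = 0.66
THR = 65 + 112 * 0.66 = 138.92 bpm

138.92 bpm


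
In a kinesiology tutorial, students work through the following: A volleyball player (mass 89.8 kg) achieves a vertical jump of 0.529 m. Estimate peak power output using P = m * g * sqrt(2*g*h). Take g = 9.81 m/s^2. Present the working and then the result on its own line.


2 * g * h = 2 * 9.81 * 0.529 = 10.37898
sqrt(10.37898) = 3.221642 m/s
P = 89.8 * 9.81 * 3.221642 = 2838.07 W

2838.07 W


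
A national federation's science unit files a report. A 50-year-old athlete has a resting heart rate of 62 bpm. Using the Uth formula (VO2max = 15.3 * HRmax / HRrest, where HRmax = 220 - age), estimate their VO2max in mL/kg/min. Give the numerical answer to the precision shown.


HRmax = 220 - 50 = 170 bpm
Ratio = HRmax / HRrest = 170 / 62 = 2.7419
VO2max = 15.3 * 2.7419 = 41.95 mL/kg/min

41.95 mL/kg/min


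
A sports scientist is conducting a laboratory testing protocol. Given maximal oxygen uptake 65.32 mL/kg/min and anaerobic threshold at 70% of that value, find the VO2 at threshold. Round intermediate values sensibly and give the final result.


Percentage as decimal = 0.7
VO2 at AT = 65.32 * 0.7 = 45.72 mL/kg/min

45.72 mL/kg/min


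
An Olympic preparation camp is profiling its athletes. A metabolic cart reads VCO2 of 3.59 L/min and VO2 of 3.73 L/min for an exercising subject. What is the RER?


RER = VCO2 / VO2 = 3.59 / 3.73 = 0.9625

0.9625


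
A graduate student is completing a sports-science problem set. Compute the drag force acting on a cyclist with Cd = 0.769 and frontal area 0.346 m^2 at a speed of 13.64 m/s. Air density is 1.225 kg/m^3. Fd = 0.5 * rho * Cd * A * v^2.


Step 1: v^2 = 186.0496
Step 2: Fd = 0.5 * 1.225 * 0.769 * 0.346 * 186.0496
= 30.321 N

30.321 N


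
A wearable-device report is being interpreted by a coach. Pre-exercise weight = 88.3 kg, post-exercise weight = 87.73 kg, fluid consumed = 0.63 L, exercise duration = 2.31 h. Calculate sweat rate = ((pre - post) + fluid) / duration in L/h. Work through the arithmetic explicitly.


Weight loss = 88.3 - 87.73 = 0.57 kg (approx L)
Total sweat = 0.57 + 0.63 = 1.2 L
Sweat rate = 1.2 / 2.31 = 0.519 L/h

0.519 L/h


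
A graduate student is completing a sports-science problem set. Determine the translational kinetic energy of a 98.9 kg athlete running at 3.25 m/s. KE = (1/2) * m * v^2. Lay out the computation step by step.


KE = 0.5 * m * v^2
= 0.5 * 98.9 * 3.25^2
= 0.5 * 98.9 * 10.5625
= 522.32 J

522.32 J


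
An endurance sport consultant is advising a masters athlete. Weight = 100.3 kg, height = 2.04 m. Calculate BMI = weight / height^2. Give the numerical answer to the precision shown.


height^2 = 2.04^2 = 4.1616
BMI = 100.3 / 4.1616 = 24.1 kg/m^2

24.1 kg/m^2


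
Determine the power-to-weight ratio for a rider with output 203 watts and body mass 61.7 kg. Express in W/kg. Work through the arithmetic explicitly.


P/W = 203 / 61.7 = 3.29 W/kg

3.29 W/kg


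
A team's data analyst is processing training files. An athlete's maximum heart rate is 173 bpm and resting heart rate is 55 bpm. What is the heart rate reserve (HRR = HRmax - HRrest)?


HRR = HRmax - HRrest
= 173 - 55
= 118 bpm

118 bpm


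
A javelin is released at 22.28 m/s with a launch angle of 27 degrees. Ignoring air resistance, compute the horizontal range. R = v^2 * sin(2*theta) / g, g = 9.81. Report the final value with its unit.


Launch speed squared = 496.3984
sin(2 * 27 deg) = 0.809017
Range = 496.3984 * 0.809017 / 9.81
= 40.937 m

40.937 m


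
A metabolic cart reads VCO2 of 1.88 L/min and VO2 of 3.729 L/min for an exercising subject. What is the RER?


RER = VCO2 / VO2 = 1.88 / 3.729 = 0.5042

0.5042


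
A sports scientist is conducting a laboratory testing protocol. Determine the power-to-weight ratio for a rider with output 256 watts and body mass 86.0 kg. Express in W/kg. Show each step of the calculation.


P/W = 256 / 86.0 = 2.977 W/kg

2.977 W/kg


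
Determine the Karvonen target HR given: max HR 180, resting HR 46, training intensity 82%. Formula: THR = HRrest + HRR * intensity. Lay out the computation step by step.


HRR = HRmax - HRrest = 180 - 46 = 134
THR = 46 + 134 * 0.82
= 155.88 bpm

155.88 bpm


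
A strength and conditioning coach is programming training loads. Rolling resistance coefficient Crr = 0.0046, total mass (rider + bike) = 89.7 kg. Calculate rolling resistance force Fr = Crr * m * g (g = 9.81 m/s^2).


Fr = Crr * m * g
= 0.0046 * 89.7 * 9.81
= 4.048 N

4.048 N


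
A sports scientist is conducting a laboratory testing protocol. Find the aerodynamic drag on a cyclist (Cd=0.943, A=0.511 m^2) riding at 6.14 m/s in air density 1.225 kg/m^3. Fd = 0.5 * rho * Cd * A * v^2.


Fd = 0.5 * 1.225 * 0.943 * 0.511 * 6.14^2
= 0.5 * 1.225 * 0.943 * 0.511 * 37.6996
= 11.127 N

11.127 N


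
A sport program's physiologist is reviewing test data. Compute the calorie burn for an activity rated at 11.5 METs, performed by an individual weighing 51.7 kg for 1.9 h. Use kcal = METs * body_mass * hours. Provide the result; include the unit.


Product of METs and mass = 11.5 * 51.7 = 594.55
Total kcal = 594.55 * 1.9 = 1129.65 kcal

1129.65 kcal


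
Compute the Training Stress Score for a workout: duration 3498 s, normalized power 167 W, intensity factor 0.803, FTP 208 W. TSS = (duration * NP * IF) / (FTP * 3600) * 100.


Product = 3498 * 167 * 0.803 = 469085.298
Base = 208 * 3600 = 748800
TSS = 469085.298 / 748800 * 100 = 62.64

62.64 TSS


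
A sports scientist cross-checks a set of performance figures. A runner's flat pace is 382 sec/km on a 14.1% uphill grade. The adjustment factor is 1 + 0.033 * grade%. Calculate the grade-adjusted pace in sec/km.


Factor = 1 + 0.033 * 14.1 = 1.4653
Adjusted pace = 382 * 1.4653
= 559.74 sec/km

559.74 s/km


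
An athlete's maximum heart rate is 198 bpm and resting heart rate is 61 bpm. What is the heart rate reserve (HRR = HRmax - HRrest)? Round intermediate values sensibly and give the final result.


HRR = HRmax - HRrest
= 198 - 61
= 137 bpm

137 bpm


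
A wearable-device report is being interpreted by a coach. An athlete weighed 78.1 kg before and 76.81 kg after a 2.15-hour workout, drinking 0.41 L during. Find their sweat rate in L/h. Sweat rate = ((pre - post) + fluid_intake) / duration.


Body mass change = 1.29 kg
Total sweat loss = 1.29 + 0.41 = 1.7 L
Rate = 1.7 / 2.15 = 0.791 L/h

0.791 L/h


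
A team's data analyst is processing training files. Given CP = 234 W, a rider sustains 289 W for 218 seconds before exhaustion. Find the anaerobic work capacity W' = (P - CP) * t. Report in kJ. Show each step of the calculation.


Excess power = 289 - 234 = 55 W
Work above CP = 55 * 218 = 11990 J
W' = 11.99 kJ

11.99 kJ


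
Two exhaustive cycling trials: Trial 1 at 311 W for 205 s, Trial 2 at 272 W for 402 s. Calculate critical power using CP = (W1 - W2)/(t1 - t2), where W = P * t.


W1 = 311 * 205 = 63755 J
W2 = 272 * 402 = 109344 J
CP = (63755 - 109344) / (205 - 402)
= -45589 / -197
= 231.42 W

231.42 W


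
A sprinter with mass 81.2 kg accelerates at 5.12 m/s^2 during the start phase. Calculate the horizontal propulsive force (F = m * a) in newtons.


F = m * a
= 81.2 * 5.12
= 415.74 N

415.74 N


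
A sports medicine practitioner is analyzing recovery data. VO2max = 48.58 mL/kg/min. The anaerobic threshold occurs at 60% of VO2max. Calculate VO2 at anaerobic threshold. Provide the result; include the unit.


AT fraction = 60 / 100 = 0.6
AT VO2 = 48.58 * 0.6
= 29.15 mL/kg/min

29.15 mL/kg/min


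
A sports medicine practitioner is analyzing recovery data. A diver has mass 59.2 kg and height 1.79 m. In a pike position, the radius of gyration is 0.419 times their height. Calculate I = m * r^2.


r = 0.419 * 1.79 = 0.75001 m
I = m * r^2 = 59.2 * 0.562515 = 33.301 kg*m^2

33.301 kg*m^2


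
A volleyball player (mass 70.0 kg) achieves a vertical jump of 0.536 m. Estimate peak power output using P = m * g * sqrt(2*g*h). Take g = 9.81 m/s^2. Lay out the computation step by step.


2 * g * h = 2 * 9.81 * 0.536 = 10.51632
sqrt(10.51632) = 3.242888 m/s
P = 70.0 * 9.81 * 3.242888 = 2226.89 W

2226.89 W


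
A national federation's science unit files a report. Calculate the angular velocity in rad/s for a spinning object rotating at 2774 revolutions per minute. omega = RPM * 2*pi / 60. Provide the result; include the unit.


omega = RPM * 2*pi / 60
= 2774 * 6.28318531 / 60
= 290.493 rad/s

290.493 rad/s


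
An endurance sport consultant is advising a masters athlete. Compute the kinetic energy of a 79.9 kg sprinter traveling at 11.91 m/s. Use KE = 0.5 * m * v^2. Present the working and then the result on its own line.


Velocity squared = 141.8481
KE = 0.5 * 79.9 * 141.8481 = 5666.83 J

5666.83 J


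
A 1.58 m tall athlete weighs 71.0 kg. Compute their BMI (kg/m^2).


height^2 = 2.4964 m^2
BMI = 71.0 / 2.4964 = 28.44 kg/m^2

28.44 kg/m^2


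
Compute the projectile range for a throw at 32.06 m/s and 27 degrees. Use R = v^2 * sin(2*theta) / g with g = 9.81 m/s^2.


Two times the angle = 54 degrees
sin(54) = 0.809017
R = 1027.8436 * 0.809017 / 9.81 = 84.765 m

84.765 m


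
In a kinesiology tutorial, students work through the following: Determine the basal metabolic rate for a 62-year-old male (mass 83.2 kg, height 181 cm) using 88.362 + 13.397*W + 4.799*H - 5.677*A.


BMR = 88.362 + 13.397*83.2 + 4.799*181 - 5.677*62
= 1719.64 kcal/day

1719.64 kcal/day


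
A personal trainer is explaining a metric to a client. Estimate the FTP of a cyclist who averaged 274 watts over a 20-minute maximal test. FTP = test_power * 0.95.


FTP = 274 * 0.95 = 260.3 W

260.3 W


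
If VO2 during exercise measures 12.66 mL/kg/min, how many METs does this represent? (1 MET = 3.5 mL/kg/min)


METs = VO2 / 3.5 = 12.66 / 3.5 = 3.62

3.62 METs


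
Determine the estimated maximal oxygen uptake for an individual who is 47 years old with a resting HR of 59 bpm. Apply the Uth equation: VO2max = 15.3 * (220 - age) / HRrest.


HRmax = 220 - 47 = 173
VO2max = 15.3 * (173 / 59)
= 15.3 * 2.9322
= 44.86 mL/kg/min

44.86 mL/kg/min


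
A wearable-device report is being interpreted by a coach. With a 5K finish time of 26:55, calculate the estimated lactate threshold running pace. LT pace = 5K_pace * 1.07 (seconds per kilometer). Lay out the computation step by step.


Race duration = 1615 s for 5 km
Average pace = 1615 / 5 = 323.0 s/km
LT pace = 323.0 * 1.07
= 345.61 s/km

345.61 s/km


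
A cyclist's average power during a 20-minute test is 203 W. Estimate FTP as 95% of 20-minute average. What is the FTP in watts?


FTP = 20-min power * 0.95
= 203 * 0.95
= 192.85 W

192.85 W


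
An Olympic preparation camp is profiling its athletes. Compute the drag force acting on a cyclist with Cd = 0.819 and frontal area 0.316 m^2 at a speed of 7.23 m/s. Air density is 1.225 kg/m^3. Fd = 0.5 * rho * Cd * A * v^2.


Step 1: v^2 = 52.2729
Step 2: Fd = 0.5 * 1.225 * 0.819 * 0.316 * 52.2729
= 8.286 N

8.286 N


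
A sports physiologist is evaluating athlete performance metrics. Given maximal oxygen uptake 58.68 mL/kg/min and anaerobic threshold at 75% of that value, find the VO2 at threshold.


Percentage as decimal = 0.75
VO2 at AT = 58.68 * 0.75 = 44.01 mL/kg/min

44.01 mL/kg/min


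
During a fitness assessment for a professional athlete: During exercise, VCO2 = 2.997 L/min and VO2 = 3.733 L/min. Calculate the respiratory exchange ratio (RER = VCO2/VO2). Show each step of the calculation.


RER = VCO2 / VO2
= 2.997 / 3.733
= 0.8028

0.8028


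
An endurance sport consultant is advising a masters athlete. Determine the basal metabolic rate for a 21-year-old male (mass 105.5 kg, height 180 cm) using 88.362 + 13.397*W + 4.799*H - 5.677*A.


BMR = 88.362 + 13.397*105.5 + 4.799*180 - 5.677*21
= 2246.35 kcal/day

2246.35 kcal/day


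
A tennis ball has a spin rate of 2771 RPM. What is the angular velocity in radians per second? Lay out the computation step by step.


Convert RPM to rad/s: multiply by 2*pi and divide by 60
omega = 2771 * 2 * pi / 60
= 290.178 rad/s

290.178 rad/s


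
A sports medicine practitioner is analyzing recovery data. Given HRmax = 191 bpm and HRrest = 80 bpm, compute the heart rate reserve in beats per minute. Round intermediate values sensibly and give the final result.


Heart rate reserve = maximum HR minus resting HR
HRR = 191 - 80 = 111 bpm

111 bpm


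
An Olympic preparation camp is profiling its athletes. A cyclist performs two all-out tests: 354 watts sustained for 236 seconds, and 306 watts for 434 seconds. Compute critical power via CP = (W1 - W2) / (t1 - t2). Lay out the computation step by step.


W1 = P1 * t1 = 354 * 236 = 83544 J
W2 = P2 * t2 = 306 * 434 = 132804 J
CP = (83544 - 132804) / (236 - 434)
= 248.79 W

248.79 W


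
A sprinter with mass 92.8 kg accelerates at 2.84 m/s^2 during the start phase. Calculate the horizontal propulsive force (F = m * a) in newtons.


F = m * a
= 92.8 * 2.84
= 263.55 N

263.55 N


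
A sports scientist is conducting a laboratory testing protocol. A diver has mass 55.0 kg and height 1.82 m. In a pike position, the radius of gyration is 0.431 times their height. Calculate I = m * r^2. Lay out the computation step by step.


r = 0.431 * 1.82 = 0.78442 m
I = m * r^2 = 55.0 * 0.615315 = 33.842 kg*m^2

33.842 kg*m^2


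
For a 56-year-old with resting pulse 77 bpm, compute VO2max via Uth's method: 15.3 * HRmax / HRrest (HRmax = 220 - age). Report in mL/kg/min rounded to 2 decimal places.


Step 1: HRmax = 220 - 56 = 164 bpm
Step 2: Ratio = 164 / 77 = 2.1299
Step 3: VO2max = 15.3 * 2.1299 = 32.59 mL/kg/min

32.59 mL/kg/min


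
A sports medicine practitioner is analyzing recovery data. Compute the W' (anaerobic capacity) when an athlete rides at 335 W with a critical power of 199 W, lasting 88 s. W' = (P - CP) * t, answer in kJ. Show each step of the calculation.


Above-CP power = 136 W
Duration = 88 s
W' = 136 * 88 = 11968 J
Convert: 11968 / 1000 = 11.968 kJ

11.968 kJ


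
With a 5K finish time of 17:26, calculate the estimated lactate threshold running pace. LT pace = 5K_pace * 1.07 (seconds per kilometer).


Race duration = 1046 s for 5 km
Average pace = 1046 / 5 = 209.2 s/km
LT pace = 209.2 * 1.07
= 223.84 s/km

223.84 s/km


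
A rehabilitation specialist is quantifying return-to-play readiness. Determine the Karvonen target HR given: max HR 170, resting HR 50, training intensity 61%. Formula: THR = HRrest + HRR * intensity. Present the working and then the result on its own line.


HRR = HRmax - HRrest = 170 - 50 = 120
THR = 50 + 120 * 0.61
= 123.2 bpm

123.2 bpm


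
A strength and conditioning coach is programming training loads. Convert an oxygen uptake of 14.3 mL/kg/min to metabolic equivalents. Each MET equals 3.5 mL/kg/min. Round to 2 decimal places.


One MET = 3.5 mL/kg/min
Number of METs = 14.3 / 3.5
= 4.09 METs

4.09 METs


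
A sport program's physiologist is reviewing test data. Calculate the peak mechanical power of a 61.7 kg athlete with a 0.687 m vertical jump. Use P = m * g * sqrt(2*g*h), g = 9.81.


First, sqrt(2gh) = sqrt(2 * 9.81 * 0.687)
= sqrt(13.47894) = 3.671368 m/s
Power = 61.7 * 9.81 * 3.671368 = 2222.19 W

2222.19 W


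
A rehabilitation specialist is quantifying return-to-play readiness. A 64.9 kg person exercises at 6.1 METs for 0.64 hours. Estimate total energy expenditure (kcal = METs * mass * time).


Energy = METs * mass(kg) * time(h)
= 6.1 * 64.9 * 0.64
= 253.37 kcal

253.37 kcal


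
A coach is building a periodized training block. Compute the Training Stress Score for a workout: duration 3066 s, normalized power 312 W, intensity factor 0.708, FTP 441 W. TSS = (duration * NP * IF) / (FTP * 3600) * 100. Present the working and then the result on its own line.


Product = 3066 * 312 * 0.708 = 677267.136
Base = 441 * 3600 = 1587600
TSS = 677267.136 / 1587600 * 100 = 42.66

42.66 TSS


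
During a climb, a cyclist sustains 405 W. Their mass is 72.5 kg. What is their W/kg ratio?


Power-to-weight = 405 W / 72.5 kg
= 5.586 W/kg

5.586 W/kg


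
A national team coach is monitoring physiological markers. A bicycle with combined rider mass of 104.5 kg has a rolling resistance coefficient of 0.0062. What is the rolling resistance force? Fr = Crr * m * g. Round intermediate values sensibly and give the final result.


Fr = 0.0062 * 104.5 * 9.81
= 0.6479 * 9.81
= 6.356 N

6.356 N


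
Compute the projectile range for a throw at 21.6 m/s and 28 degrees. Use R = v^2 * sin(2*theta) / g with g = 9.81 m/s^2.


Two times the angle = 56 degrees
sin(56) = 0.829038
R = 466.56 * 0.829038 / 9.81 = 39.429 m

39.429 m


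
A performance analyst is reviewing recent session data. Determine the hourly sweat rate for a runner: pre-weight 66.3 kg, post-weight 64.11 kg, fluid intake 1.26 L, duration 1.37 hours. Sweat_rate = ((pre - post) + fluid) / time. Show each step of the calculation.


Mass lost = 66.3 - 64.11 = 2.19 kg
Add fluid consumed: 2.19 + 1.26 = 3.45 L total sweat
Sweat rate = 3.45 / 1.37 = 2.518 L/h

2.518 L/h


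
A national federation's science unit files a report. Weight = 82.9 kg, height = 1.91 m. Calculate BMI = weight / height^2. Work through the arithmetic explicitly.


height^2 = 1.91^2 = 3.6481
BMI = 82.9 / 3.6481 = 22.72 kg/m^2

22.72 kg/m^2


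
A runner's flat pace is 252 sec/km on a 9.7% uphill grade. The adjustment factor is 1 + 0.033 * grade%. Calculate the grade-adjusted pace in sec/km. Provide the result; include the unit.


Factor = 1 + 0.033 * 9.7 = 1.3201
Adjusted pace = 252 * 1.3201
= 332.67 sec/km

332.67 s/km


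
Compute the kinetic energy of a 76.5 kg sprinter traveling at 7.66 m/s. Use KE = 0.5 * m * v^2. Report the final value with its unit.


Velocity squared = 58.6756
KE = 0.5 * 76.5 * 58.6756 = 2244.34 J

2244.34 J


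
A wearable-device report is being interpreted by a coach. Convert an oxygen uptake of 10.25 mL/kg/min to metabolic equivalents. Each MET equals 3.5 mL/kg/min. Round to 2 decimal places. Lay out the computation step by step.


One MET = 3.5 mL/kg/min
Number of METs = 10.25 / 3.5
= 2.93 METs

2.93 METs


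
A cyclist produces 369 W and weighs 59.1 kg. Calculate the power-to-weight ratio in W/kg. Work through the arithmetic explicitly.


P/W = power / mass
= 369 / 59.1
= 6.244 W/kg

6.244 W/kg


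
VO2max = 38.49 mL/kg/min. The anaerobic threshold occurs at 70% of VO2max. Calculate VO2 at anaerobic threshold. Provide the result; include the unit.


AT fraction = 70 / 100 = 0.7
AT VO2 = 38.49 * 0.7
= 26.94 mL/kg/min

26.94 mL/kg/min


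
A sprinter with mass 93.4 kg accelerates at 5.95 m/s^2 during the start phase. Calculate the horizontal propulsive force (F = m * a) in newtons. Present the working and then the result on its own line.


F = m * a
= 93.4 * 5.95
= 555.73 N

555.73 N


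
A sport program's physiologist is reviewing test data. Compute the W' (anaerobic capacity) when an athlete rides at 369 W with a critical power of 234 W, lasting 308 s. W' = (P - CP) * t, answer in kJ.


Above-CP power = 135 W
Duration = 308 s
W' = 135 * 308 = 41580 J
Convert: 41580 / 1000 = 41.58 kJ

41.58 kJ


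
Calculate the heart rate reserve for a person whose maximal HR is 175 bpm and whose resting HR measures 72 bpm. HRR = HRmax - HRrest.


HRmax = 175 bpm
HRrest = 72 bpm
HRR = 175 - 72 = 103 bpm

103 bpm


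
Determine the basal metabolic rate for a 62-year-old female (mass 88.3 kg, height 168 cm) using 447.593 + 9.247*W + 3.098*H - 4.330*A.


BMR = 447.593 + 9.247*88.3 + 3.098*168 - 4.330*62
= 1516.11 kcal/day

1516.11 kcal/day


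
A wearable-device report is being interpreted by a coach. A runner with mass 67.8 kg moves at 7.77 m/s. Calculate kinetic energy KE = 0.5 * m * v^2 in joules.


v^2 = 7.77^2 = 60.3729
KE = 0.5 * 67.8 * 60.3729
= 2046.64 J

2046.64 J


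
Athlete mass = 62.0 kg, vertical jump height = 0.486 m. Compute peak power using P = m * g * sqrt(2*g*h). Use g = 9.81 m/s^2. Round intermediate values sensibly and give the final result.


sqrt(2 * 9.81 * 0.486) = sqrt(9.53532) = 3.087931 m/s
P = 62.0 * 9.81 * 3.087931
= 1878.14 W

1878.14 W


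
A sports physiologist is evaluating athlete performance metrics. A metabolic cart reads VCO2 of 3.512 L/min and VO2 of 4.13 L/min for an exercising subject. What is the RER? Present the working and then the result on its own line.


RER = VCO2 / VO2 = 3.512 / 4.13 = 0.8504

0.8504


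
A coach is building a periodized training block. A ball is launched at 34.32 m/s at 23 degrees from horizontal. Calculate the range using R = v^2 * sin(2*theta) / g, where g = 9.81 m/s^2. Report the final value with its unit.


sin(2 * 23) = sin(46) = 0.71934
v^2 = 34.32^2 = 1177.8624
R = 1177.8624 * 0.71934 / 9.81
= 86.369 m

86.369 m


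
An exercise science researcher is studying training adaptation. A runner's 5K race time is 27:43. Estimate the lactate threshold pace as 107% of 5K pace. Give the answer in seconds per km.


Total race time = 27*60 + 43 = 1663 seconds
5K pace = 1663 / 5 = 332.6 sec/km
LT pace = 332.6 * 1.07 = 355.88 sec/km

355.88 s/km


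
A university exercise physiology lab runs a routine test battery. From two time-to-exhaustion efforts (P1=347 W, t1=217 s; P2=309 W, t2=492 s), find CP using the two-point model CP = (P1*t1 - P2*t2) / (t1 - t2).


Work in trial 1 = 75299 J
Work in trial 2 = 152028 J
Delta work = -76729 J
Delta time = -275 s
CP = -76729 / -275 = 279.01 W

279.01 W


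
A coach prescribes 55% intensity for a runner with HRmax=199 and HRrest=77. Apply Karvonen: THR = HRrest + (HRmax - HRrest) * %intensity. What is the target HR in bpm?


Heart rate reserve = 199 - 77 = 122
Intensity fraction = 55 / 100 = 0.55
THR = 77 + 122 * 0.55 = 144.1 bpm

144.1 bpm


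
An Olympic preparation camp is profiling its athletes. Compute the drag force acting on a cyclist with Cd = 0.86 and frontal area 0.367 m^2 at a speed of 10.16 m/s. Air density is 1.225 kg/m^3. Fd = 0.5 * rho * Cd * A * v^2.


Step 1: v^2 = 103.2256
Step 2: Fd = 0.5 * 1.225 * 0.86 * 0.367 * 103.2256
= 19.955 N

19.955 N


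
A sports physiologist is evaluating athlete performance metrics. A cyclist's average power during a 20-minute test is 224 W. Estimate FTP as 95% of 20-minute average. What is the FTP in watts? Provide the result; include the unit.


FTP = 20-min power * 0.95
= 224 * 0.95
= 212.8 W

212.8 W


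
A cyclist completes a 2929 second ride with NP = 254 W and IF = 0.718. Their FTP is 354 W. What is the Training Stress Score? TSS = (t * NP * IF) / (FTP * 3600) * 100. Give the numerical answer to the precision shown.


t * NP * IF = 2929 * 254 * 0.718 = 534167.588
FTP * 3600 = 1274400
TSS = (534167.588 / 1274400) * 100 = 41.92

41.92 TSS


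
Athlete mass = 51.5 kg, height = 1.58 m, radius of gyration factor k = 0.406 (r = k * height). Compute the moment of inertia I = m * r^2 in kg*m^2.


r = k * height = 0.406 * 1.58 = 0.64148 m
r^2 = 0.64148^2 = 0.411497
I = 51.5 * 0.411497 = 21.192 kg*m^2

21.192 kg*m^2


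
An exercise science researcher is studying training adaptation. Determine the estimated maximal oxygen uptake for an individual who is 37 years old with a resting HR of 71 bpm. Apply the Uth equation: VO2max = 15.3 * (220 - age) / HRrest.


HRmax = 220 - 37 = 183
VO2max = 15.3 * (183 / 71)
= 15.3 * 2.5775
= 39.44 mL/kg/min

39.44 mL/kg/min


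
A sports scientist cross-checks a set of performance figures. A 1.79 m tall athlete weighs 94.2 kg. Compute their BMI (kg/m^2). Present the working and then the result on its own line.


height^2 = 3.2041 m^2
BMI = 94.2 / 3.2041 = 29.4 kg/m^2

29.4 kg/m^2


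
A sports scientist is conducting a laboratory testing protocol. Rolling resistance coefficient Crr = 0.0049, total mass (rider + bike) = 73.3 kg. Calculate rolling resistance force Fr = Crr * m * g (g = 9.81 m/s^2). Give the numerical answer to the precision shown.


Fr = Crr * m * g
= 0.0049 * 73.3 * 9.81
= 3.523 N

3.523 N


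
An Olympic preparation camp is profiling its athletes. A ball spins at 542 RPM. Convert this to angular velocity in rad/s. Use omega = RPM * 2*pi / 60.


omega = 542 * 2 * pi / 60
= 542 * 6.28318531 / 60
= 3405.486 / 60
= 56.758 rad/s

56.758 rad/s


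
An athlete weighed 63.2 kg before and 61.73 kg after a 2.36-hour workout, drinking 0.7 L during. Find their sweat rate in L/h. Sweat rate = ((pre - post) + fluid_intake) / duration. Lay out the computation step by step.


Body mass change = 1.47 kg
Total sweat loss = 1.47 + 0.7 = 2.17 L
Rate = 2.17 / 2.36 = 0.919 L/h

0.919 L/h


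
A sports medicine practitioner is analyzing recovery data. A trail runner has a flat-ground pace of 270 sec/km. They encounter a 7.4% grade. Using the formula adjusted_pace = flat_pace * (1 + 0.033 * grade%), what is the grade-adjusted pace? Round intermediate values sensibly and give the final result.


Grade factor = 1 + 0.033 * 7.4 = 1.2442
Adjusted = 270 * 1.2442 = 335.93 sec/km

335.93 s/km


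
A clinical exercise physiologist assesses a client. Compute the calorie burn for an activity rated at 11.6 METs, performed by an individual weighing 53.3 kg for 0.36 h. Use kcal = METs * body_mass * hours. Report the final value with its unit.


Product of METs and mass = 11.6 * 53.3 = 618.28
Total kcal = 618.28 * 0.36 = 222.58 kcal

222.58 kcal


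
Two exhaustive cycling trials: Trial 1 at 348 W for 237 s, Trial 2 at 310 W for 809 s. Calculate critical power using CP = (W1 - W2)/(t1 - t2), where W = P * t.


W1 = 348 * 237 = 82476 J
W2 = 310 * 809 = 250790 J
CP = (82476 - 250790) / (237 - 809)
= -168314 / -572
= 294.26 W

294.26 W


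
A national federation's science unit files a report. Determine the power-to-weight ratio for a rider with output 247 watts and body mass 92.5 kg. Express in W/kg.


P/W = 247 / 92.5 = 2.67 W/kg

2.67 W/kg


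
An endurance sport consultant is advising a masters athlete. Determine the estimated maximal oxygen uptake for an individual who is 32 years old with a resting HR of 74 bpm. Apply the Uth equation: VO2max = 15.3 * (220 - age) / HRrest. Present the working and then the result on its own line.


HRmax = 220 - 32 = 188
VO2max = 15.3 * (188 / 74)
= 15.3 * 2.5405
= 38.87 mL/kg/min

38.87 mL/kg/min


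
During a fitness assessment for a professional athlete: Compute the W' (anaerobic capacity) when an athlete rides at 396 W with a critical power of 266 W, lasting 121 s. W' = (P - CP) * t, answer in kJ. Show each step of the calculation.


Above-CP power = 130 W
Duration = 121 s
W' = 130 * 121 = 15730 J
Convert: 15730 / 1000 = 15.73 kJ

15.73 kJ


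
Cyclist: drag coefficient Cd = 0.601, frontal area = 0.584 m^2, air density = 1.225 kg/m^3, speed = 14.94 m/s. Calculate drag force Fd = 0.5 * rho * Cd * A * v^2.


v^2 = 14.94^2 = 223.2036
Fd = 0.5 * 1.225 * 0.601 * 0.584 * 223.2036
= 47.984 N

47.984 N


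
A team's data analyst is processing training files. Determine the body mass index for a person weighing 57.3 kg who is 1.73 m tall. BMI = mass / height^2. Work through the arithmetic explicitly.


BMI = mass / height^2
= 57.3 / 1.73^2
= 57.3 / 2.9929
= 19.15 kg/m^2

19.15 kg/m^2


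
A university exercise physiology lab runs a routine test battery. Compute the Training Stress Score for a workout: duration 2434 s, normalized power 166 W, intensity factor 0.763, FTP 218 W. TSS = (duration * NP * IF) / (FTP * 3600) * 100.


Product = 2434 * 166 * 0.763 = 308285.572
Base = 218 * 3600 = 784800
TSS = 308285.572 / 784800 * 100 = 39.28

39.28 TSS


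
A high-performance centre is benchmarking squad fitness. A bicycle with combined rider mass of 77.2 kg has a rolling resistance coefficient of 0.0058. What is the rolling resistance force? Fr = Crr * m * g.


Fr = 0.0058 * 77.2 * 9.81
= 0.44776 * 9.81
= 4.393 N

4.393 N


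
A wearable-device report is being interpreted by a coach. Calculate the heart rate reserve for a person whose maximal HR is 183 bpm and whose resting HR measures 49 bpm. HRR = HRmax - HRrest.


HRmax = 183 bpm
HRrest = 49 bpm
HRR = 183 - 49 = 134 bpm

134 bpm


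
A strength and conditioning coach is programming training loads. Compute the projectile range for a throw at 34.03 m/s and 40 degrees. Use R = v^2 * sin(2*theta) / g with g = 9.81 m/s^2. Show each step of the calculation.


Two times the angle = 80 degrees
sin(80) = 0.984808
R = 1158.0409 * 0.984808 / 9.81 = 116.254 m

116.254 m


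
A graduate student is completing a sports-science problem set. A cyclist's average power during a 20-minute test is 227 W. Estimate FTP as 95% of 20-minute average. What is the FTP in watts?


FTP = 20-min power * 0.95
= 227 * 0.95
= 215.65 W

215.65 W


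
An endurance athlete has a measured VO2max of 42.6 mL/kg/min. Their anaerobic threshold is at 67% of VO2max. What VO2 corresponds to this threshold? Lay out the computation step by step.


Anaerobic threshold VO2 = VO2max * 67%
= 42.6 * 0.67
= 28.54 mL/kg/min

28.54 mL/kg/min


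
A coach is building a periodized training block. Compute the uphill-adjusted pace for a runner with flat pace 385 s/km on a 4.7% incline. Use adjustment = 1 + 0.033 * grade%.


Adjustment factor = 1 + 0.033 * 4.7 = 1.1551
Grade-adjusted pace = 385 * 1.1551 = 444.71 s/km

444.71 s/km


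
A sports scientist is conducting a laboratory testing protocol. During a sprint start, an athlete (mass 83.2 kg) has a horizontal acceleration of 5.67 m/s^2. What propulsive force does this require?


Propulsive force = mass * acceleration
= 83.2 kg * 5.67 m/s^2
= 471.74 N

471.74 N


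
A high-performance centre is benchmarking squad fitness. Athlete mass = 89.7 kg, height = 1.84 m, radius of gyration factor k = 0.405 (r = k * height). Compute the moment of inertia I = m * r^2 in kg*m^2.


r = k * height = 0.405 * 1.84 = 0.7452 m
r^2 = 0.7452^2 = 0.555323
I = 89.7 * 0.555323 = 49.812 kg*m^2

49.812 kg*m^2


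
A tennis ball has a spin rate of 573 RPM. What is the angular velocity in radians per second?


Convert RPM to rad/s: multiply by 2*pi and divide by 60
omega = 573 * 2 * pi / 60
= 60.004 rad/s

60.004 rad/s


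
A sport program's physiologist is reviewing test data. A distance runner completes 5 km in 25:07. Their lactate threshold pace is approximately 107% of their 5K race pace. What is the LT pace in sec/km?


Convert to seconds: 25 min 7 s = 1507 s
Pace per km = 1507 / 5 = 301.4 s/km
LT pace = 301.4 * 1.07 = 322.5 s/km

322.5 s/km


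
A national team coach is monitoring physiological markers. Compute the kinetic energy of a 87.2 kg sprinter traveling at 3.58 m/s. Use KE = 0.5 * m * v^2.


Velocity squared = 12.8164
KE = 0.5 * 87.2 * 12.8164 = 558.8 J

558.8 J


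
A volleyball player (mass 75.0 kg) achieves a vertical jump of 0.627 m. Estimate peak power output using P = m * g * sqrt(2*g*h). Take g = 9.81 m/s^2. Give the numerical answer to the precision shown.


2 * g * h = 2 * 9.81 * 0.627 = 12.30174
sqrt(12.30174) = 3.507384 m/s
P = 75.0 * 9.81 * 3.507384 = 2580.56 W

2580.56 W


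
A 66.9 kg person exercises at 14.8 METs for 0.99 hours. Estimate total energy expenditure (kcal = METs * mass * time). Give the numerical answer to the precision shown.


Energy = METs * mass(kg) * time(h)
= 14.8 * 66.9 * 0.99
= 980.22 kcal

980.22 kcal


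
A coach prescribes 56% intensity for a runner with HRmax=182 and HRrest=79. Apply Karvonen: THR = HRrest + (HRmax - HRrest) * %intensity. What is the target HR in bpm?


Heart rate reserve = 182 - 79 = 103
Intensity fraction = 56 / 100 = 0.56
THR = 79 + 103 * 0.56 = 136.68 bpm

136.68 bpm


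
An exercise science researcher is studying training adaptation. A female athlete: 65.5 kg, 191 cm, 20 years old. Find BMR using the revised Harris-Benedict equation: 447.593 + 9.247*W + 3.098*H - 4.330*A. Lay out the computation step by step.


Intercept = 447.593
Weight contribution = 9.247 * 65.5 = 605.6785
Height contribution = 3.098 * 191 = 591.718
Age contribution = 4.33 * 20 = 86.6
BMR = 447.593 + 605.6785 + 591.718 - 86.6
= 1558.39 kcal/day

1558.39 kcal/day


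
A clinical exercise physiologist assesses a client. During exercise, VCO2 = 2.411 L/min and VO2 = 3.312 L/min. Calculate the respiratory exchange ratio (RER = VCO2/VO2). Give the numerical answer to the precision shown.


RER = VCO2 / VO2
= 2.411 / 3.312
= 0.728

0.728


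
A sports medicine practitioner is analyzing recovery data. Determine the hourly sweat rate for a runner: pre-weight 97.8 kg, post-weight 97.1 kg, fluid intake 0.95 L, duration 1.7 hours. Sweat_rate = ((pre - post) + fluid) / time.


Mass lost = 97.8 - 97.1 = 0.7 kg
Add fluid consumed: 0.7 + 0.95 = 1.65 L total sweat
Sweat rate = 1.65 / 1.7 = 0.971 L/h

0.971 L/h


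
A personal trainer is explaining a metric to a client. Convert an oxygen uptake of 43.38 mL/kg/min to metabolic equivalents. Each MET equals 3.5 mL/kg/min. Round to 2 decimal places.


One MET = 3.5 mL/kg/min
Number of METs = 43.38 / 3.5
= 12.39 METs

12.39 METs


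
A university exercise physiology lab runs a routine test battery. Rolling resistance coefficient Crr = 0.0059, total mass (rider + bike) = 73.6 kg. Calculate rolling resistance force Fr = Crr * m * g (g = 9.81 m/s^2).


Fr = Crr * m * g
= 0.0059 * 73.6 * 9.81
= 4.26 N

4.26 N


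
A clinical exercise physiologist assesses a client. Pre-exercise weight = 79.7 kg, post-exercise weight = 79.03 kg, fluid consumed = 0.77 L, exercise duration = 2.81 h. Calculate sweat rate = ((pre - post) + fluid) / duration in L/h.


Weight loss = 79.7 - 79.03 = 0.67 kg (approx L)
Total sweat = 0.67 + 0.77 = 1.44 L
Sweat rate = 1.44 / 2.81 = 0.512 L/h

0.512 L/h


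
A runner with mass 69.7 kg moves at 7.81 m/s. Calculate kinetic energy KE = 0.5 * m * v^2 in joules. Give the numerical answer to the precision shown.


v^2 = 7.81^2 = 60.9961
KE = 0.5 * 69.7 * 60.9961
= 2125.71 J

2125.71 J


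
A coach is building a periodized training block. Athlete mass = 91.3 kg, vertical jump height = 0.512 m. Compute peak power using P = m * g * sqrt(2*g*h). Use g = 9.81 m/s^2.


sqrt(2 * 9.81 * 0.512) = sqrt(10.04544) = 3.169454 m/s
P = 91.3 * 9.81 * 3.169454
= 2838.73 W

2838.73 W


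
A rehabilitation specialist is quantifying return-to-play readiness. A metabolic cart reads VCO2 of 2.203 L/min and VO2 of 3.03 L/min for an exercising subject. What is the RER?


RER = VCO2 / VO2 = 2.203 / 3.03 = 0.7271

0.7271


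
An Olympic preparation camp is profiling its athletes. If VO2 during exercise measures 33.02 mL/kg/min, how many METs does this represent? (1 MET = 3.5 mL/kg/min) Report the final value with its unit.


METs = VO2 / 3.5 = 33.02 / 3.5 = 9.43

9.43 METs
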